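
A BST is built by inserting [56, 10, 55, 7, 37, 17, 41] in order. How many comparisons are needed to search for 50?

Search path for 50: 56 -> 10 -> 55 -> 37 -> 41
Found: False
Comparisons: 5


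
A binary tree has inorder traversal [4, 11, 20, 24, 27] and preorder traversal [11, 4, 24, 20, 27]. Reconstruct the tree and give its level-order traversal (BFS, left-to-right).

Inorder:  [4, 11, 20, 24, 27]
Preorder: [11, 4, 24, 20, 27]
Algorithm: preorder visits root first, so consume preorder in order;
for each root, split the current inorder slice at that value into
left-subtree inorder and right-subtree inorder, then recurse.
Recursive splits:
  root=11; inorder splits into left=[4], right=[20, 24, 27]
  root=4; inorder splits into left=[], right=[]
  root=24; inorder splits into left=[20], right=[27]
  root=20; inorder splits into left=[], right=[]
  root=27; inorder splits into left=[], right=[]
Reconstructed level-order: [11, 4, 24, 20, 27]


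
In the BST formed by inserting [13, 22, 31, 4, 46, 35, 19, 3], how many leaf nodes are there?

Tree built from: [13, 22, 31, 4, 46, 35, 19, 3]
Tree (level-order array): [13, 4, 22, 3, None, 19, 31, None, None, None, None, None, 46, 35]
Rule: A leaf has 0 children.
Per-node child counts:
  node 13: 2 child(ren)
  node 4: 1 child(ren)
  node 3: 0 child(ren)
  node 22: 2 child(ren)
  node 19: 0 child(ren)
  node 31: 1 child(ren)
  node 46: 1 child(ren)
  node 35: 0 child(ren)
Matching nodes: [3, 19, 35]
Count of leaf nodes: 3


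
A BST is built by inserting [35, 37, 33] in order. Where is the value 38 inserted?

Starting tree (level order): [35, 33, 37]
Insertion path: 35 -> 37
Result: insert 38 as right child of 37
Final tree (level order): [35, 33, 37, None, None, None, 38]


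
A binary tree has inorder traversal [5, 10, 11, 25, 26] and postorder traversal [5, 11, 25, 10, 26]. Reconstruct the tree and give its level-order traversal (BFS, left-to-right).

Inorder:   [5, 10, 11, 25, 26]
Postorder: [5, 11, 25, 10, 26]
Algorithm: postorder visits root last, so walk postorder right-to-left;
each value is the root of the current inorder slice — split it at that
value, recurse on the right subtree first, then the left.
Recursive splits:
  root=26; inorder splits into left=[5, 10, 11, 25], right=[]
  root=10; inorder splits into left=[5], right=[11, 25]
  root=25; inorder splits into left=[11], right=[]
  root=11; inorder splits into left=[], right=[]
  root=5; inorder splits into left=[], right=[]
Reconstructed level-order: [26, 10, 5, 25, 11]


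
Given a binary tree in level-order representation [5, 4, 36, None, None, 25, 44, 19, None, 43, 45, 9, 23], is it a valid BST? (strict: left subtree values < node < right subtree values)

Level-order array: [5, 4, 36, None, None, 25, 44, 19, None, 43, 45, 9, 23]
Validate using subtree bounds (lo, hi): at each node, require lo < value < hi,
then recurse left with hi=value and right with lo=value.
Preorder trace (stopping at first violation):
  at node 5 with bounds (-inf, +inf): OK
  at node 4 with bounds (-inf, 5): OK
  at node 36 with bounds (5, +inf): OK
  at node 25 with bounds (5, 36): OK
  at node 19 with bounds (5, 25): OK
  at node 9 with bounds (5, 19): OK
  at node 23 with bounds (19, 25): OK
  at node 44 with bounds (36, +inf): OK
  at node 43 with bounds (36, 44): OK
  at node 45 with bounds (44, +inf): OK
No violation found at any node.
Result: Valid BST


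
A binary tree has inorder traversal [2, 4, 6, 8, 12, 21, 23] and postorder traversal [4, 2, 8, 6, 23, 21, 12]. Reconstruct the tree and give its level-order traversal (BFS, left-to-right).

Inorder:   [2, 4, 6, 8, 12, 21, 23]
Postorder: [4, 2, 8, 6, 23, 21, 12]
Algorithm: postorder visits root last, so walk postorder right-to-left;
each value is the root of the current inorder slice — split it at that
value, recurse on the right subtree first, then the left.
Recursive splits:
  root=12; inorder splits into left=[2, 4, 6, 8], right=[21, 23]
  root=21; inorder splits into left=[], right=[23]
  root=23; inorder splits into left=[], right=[]
  root=6; inorder splits into left=[2, 4], right=[8]
  root=8; inorder splits into left=[], right=[]
  root=2; inorder splits into left=[], right=[4]
  root=4; inorder splits into left=[], right=[]
Reconstructed level-order: [12, 6, 21, 2, 8, 23, 4]


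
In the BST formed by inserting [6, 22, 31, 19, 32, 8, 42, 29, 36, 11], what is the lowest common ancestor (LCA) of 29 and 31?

Tree insertion order: [6, 22, 31, 19, 32, 8, 42, 29, 36, 11]
Tree (level-order array): [6, None, 22, 19, 31, 8, None, 29, 32, None, 11, None, None, None, 42, None, None, 36]
In a BST, the LCA of p=29, q=31 is the first node v on the
root-to-leaf path with p <= v <= q (go left if both < v, right if both > v).
Walk from root:
  at 6: both 29 and 31 > 6, go right
  at 22: both 29 and 31 > 22, go right
  at 31: 29 <= 31 <= 31, this is the LCA
LCA = 31


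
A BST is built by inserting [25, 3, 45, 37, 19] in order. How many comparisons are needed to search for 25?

Search path for 25: 25
Found: True
Comparisons: 1


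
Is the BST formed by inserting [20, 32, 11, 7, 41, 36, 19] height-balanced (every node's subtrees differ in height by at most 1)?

Tree (level-order array): [20, 11, 32, 7, 19, None, 41, None, None, None, None, 36]
Definition: a tree is height-balanced if, at every node, |h(left) - h(right)| <= 1 (empty subtree has height -1).
Bottom-up per-node check:
  node 7: h_left=-1, h_right=-1, diff=0 [OK], height=0
  node 19: h_left=-1, h_right=-1, diff=0 [OK], height=0
  node 11: h_left=0, h_right=0, diff=0 [OK], height=1
  node 36: h_left=-1, h_right=-1, diff=0 [OK], height=0
  node 41: h_left=0, h_right=-1, diff=1 [OK], height=1
  node 32: h_left=-1, h_right=1, diff=2 [FAIL (|-1-1|=2 > 1)], height=2
  node 20: h_left=1, h_right=2, diff=1 [OK], height=3
Node 32 violates the condition: |-1 - 1| = 2 > 1.
Result: Not balanced


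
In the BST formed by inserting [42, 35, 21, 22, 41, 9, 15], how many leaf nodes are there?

Tree built from: [42, 35, 21, 22, 41, 9, 15]
Tree (level-order array): [42, 35, None, 21, 41, 9, 22, None, None, None, 15]
Rule: A leaf has 0 children.
Per-node child counts:
  node 42: 1 child(ren)
  node 35: 2 child(ren)
  node 21: 2 child(ren)
  node 9: 1 child(ren)
  node 15: 0 child(ren)
  node 22: 0 child(ren)
  node 41: 0 child(ren)
Matching nodes: [15, 22, 41]
Count of leaf nodes: 3


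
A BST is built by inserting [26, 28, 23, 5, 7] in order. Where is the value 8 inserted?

Starting tree (level order): [26, 23, 28, 5, None, None, None, None, 7]
Insertion path: 26 -> 23 -> 5 -> 7
Result: insert 8 as right child of 7
Final tree (level order): [26, 23, 28, 5, None, None, None, None, 7, None, 8]


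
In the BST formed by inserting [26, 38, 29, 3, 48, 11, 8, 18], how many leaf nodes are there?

Tree built from: [26, 38, 29, 3, 48, 11, 8, 18]
Tree (level-order array): [26, 3, 38, None, 11, 29, 48, 8, 18]
Rule: A leaf has 0 children.
Per-node child counts:
  node 26: 2 child(ren)
  node 3: 1 child(ren)
  node 11: 2 child(ren)
  node 8: 0 child(ren)
  node 18: 0 child(ren)
  node 38: 2 child(ren)
  node 29: 0 child(ren)
  node 48: 0 child(ren)
Matching nodes: [8, 18, 29, 48]
Count of leaf nodes: 4


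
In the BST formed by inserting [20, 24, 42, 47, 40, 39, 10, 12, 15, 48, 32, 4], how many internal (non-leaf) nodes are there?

Tree built from: [20, 24, 42, 47, 40, 39, 10, 12, 15, 48, 32, 4]
Tree (level-order array): [20, 10, 24, 4, 12, None, 42, None, None, None, 15, 40, 47, None, None, 39, None, None, 48, 32]
Rule: An internal node has at least one child.
Per-node child counts:
  node 20: 2 child(ren)
  node 10: 2 child(ren)
  node 4: 0 child(ren)
  node 12: 1 child(ren)
  node 15: 0 child(ren)
  node 24: 1 child(ren)
  node 42: 2 child(ren)
  node 40: 1 child(ren)
  node 39: 1 child(ren)
  node 32: 0 child(ren)
  node 47: 1 child(ren)
  node 48: 0 child(ren)
Matching nodes: [20, 10, 12, 24, 42, 40, 39, 47]
Count of internal (non-leaf) nodes: 8


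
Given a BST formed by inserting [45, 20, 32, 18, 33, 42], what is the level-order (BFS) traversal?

Tree insertion order: [45, 20, 32, 18, 33, 42]
Tree (level-order array): [45, 20, None, 18, 32, None, None, None, 33, None, 42]
BFS from the root, enqueuing left then right child of each popped node:
  queue [45] -> pop 45, enqueue [20], visited so far: [45]
  queue [20] -> pop 20, enqueue [18, 32], visited so far: [45, 20]
  queue [18, 32] -> pop 18, enqueue [none], visited so far: [45, 20, 18]
  queue [32] -> pop 32, enqueue [33], visited so far: [45, 20, 18, 32]
  queue [33] -> pop 33, enqueue [42], visited so far: [45, 20, 18, 32, 33]
  queue [42] -> pop 42, enqueue [none], visited so far: [45, 20, 18, 32, 33, 42]
Result: [45, 20, 18, 32, 33, 42]


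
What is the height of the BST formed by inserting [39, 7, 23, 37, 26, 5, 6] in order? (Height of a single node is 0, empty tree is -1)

Insertion order: [39, 7, 23, 37, 26, 5, 6]
Tree (level-order array): [39, 7, None, 5, 23, None, 6, None, 37, None, None, 26]
Compute height bottom-up (empty subtree = -1):
  height(6) = 1 + max(-1, -1) = 0
  height(5) = 1 + max(-1, 0) = 1
  height(26) = 1 + max(-1, -1) = 0
  height(37) = 1 + max(0, -1) = 1
  height(23) = 1 + max(-1, 1) = 2
  height(7) = 1 + max(1, 2) = 3
  height(39) = 1 + max(3, -1) = 4
Height = 4


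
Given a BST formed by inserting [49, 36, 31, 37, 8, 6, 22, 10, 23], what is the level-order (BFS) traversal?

Tree insertion order: [49, 36, 31, 37, 8, 6, 22, 10, 23]
Tree (level-order array): [49, 36, None, 31, 37, 8, None, None, None, 6, 22, None, None, 10, 23]
BFS from the root, enqueuing left then right child of each popped node:
  queue [49] -> pop 49, enqueue [36], visited so far: [49]
  queue [36] -> pop 36, enqueue [31, 37], visited so far: [49, 36]
  queue [31, 37] -> pop 31, enqueue [8], visited so far: [49, 36, 31]
  queue [37, 8] -> pop 37, enqueue [none], visited so far: [49, 36, 31, 37]
  queue [8] -> pop 8, enqueue [6, 22], visited so far: [49, 36, 31, 37, 8]
  queue [6, 22] -> pop 6, enqueue [none], visited so far: [49, 36, 31, 37, 8, 6]
  queue [22] -> pop 22, enqueue [10, 23], visited so far: [49, 36, 31, 37, 8, 6, 22]
  queue [10, 23] -> pop 10, enqueue [none], visited so far: [49, 36, 31, 37, 8, 6, 22, 10]
  queue [23] -> pop 23, enqueue [none], visited so far: [49, 36, 31, 37, 8, 6, 22, 10, 23]
Result: [49, 36, 31, 37, 8, 6, 22, 10, 23]


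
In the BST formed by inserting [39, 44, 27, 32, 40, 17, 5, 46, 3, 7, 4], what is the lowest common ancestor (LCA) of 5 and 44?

Tree insertion order: [39, 44, 27, 32, 40, 17, 5, 46, 3, 7, 4]
Tree (level-order array): [39, 27, 44, 17, 32, 40, 46, 5, None, None, None, None, None, None, None, 3, 7, None, 4]
In a BST, the LCA of p=5, q=44 is the first node v on the
root-to-leaf path with p <= v <= q (go left if both < v, right if both > v).
Walk from root:
  at 39: 5 <= 39 <= 44, this is the LCA
LCA = 39


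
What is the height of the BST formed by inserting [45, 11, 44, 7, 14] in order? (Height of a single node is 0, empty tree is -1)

Insertion order: [45, 11, 44, 7, 14]
Tree (level-order array): [45, 11, None, 7, 44, None, None, 14]
Compute height bottom-up (empty subtree = -1):
  height(7) = 1 + max(-1, -1) = 0
  height(14) = 1 + max(-1, -1) = 0
  height(44) = 1 + max(0, -1) = 1
  height(11) = 1 + max(0, 1) = 2
  height(45) = 1 + max(2, -1) = 3
Height = 3


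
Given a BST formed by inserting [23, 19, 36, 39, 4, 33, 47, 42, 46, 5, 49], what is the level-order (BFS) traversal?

Tree insertion order: [23, 19, 36, 39, 4, 33, 47, 42, 46, 5, 49]
Tree (level-order array): [23, 19, 36, 4, None, 33, 39, None, 5, None, None, None, 47, None, None, 42, 49, None, 46]
BFS from the root, enqueuing left then right child of each popped node:
  queue [23] -> pop 23, enqueue [19, 36], visited so far: [23]
  queue [19, 36] -> pop 19, enqueue [4], visited so far: [23, 19]
  queue [36, 4] -> pop 36, enqueue [33, 39], visited so far: [23, 19, 36]
  queue [4, 33, 39] -> pop 4, enqueue [5], visited so far: [23, 19, 36, 4]
  queue [33, 39, 5] -> pop 33, enqueue [none], visited so far: [23, 19, 36, 4, 33]
  queue [39, 5] -> pop 39, enqueue [47], visited so far: [23, 19, 36, 4, 33, 39]
  queue [5, 47] -> pop 5, enqueue [none], visited so far: [23, 19, 36, 4, 33, 39, 5]
  queue [47] -> pop 47, enqueue [42, 49], visited so far: [23, 19, 36, 4, 33, 39, 5, 47]
  queue [42, 49] -> pop 42, enqueue [46], visited so far: [23, 19, 36, 4, 33, 39, 5, 47, 42]
  queue [49, 46] -> pop 49, enqueue [none], visited so far: [23, 19, 36, 4, 33, 39, 5, 47, 42, 49]
  queue [46] -> pop 46, enqueue [none], visited so far: [23, 19, 36, 4, 33, 39, 5, 47, 42, 49, 46]
Result: [23, 19, 36, 4, 33, 39, 5, 47, 42, 49, 46]


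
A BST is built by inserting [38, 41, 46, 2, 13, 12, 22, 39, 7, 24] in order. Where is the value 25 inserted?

Starting tree (level order): [38, 2, 41, None, 13, 39, 46, 12, 22, None, None, None, None, 7, None, None, 24]
Insertion path: 38 -> 2 -> 13 -> 22 -> 24
Result: insert 25 as right child of 24
Final tree (level order): [38, 2, 41, None, 13, 39, 46, 12, 22, None, None, None, None, 7, None, None, 24, None, None, None, 25]


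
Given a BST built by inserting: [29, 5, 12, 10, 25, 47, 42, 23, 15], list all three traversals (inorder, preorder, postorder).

Tree insertion order: [29, 5, 12, 10, 25, 47, 42, 23, 15]
Tree (level-order array): [29, 5, 47, None, 12, 42, None, 10, 25, None, None, None, None, 23, None, 15]
Inorder (L, root, R): [5, 10, 12, 15, 23, 25, 29, 42, 47]
Preorder (root, L, R): [29, 5, 12, 10, 25, 23, 15, 47, 42]
Postorder (L, R, root): [10, 15, 23, 25, 12, 5, 42, 47, 29]


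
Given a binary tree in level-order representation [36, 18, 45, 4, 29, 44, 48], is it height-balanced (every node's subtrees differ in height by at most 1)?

Tree (level-order array): [36, 18, 45, 4, 29, 44, 48]
Definition: a tree is height-balanced if, at every node, |h(left) - h(right)| <= 1 (empty subtree has height -1).
Bottom-up per-node check:
  node 4: h_left=-1, h_right=-1, diff=0 [OK], height=0
  node 29: h_left=-1, h_right=-1, diff=0 [OK], height=0
  node 18: h_left=0, h_right=0, diff=0 [OK], height=1
  node 44: h_left=-1, h_right=-1, diff=0 [OK], height=0
  node 48: h_left=-1, h_right=-1, diff=0 [OK], height=0
  node 45: h_left=0, h_right=0, diff=0 [OK], height=1
  node 36: h_left=1, h_right=1, diff=0 [OK], height=2
All nodes satisfy the balance condition.
Result: Balanced


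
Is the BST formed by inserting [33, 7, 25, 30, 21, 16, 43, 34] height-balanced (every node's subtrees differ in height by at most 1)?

Tree (level-order array): [33, 7, 43, None, 25, 34, None, 21, 30, None, None, 16]
Definition: a tree is height-balanced if, at every node, |h(left) - h(right)| <= 1 (empty subtree has height -1).
Bottom-up per-node check:
  node 16: h_left=-1, h_right=-1, diff=0 [OK], height=0
  node 21: h_left=0, h_right=-1, diff=1 [OK], height=1
  node 30: h_left=-1, h_right=-1, diff=0 [OK], height=0
  node 25: h_left=1, h_right=0, diff=1 [OK], height=2
  node 7: h_left=-1, h_right=2, diff=3 [FAIL (|-1-2|=3 > 1)], height=3
  node 34: h_left=-1, h_right=-1, diff=0 [OK], height=0
  node 43: h_left=0, h_right=-1, diff=1 [OK], height=1
  node 33: h_left=3, h_right=1, diff=2 [FAIL (|3-1|=2 > 1)], height=4
Node 7 violates the condition: |-1 - 2| = 3 > 1.
Result: Not balanced


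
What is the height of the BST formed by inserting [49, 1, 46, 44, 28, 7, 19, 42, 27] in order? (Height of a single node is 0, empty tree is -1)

Insertion order: [49, 1, 46, 44, 28, 7, 19, 42, 27]
Tree (level-order array): [49, 1, None, None, 46, 44, None, 28, None, 7, 42, None, 19, None, None, None, 27]
Compute height bottom-up (empty subtree = -1):
  height(27) = 1 + max(-1, -1) = 0
  height(19) = 1 + max(-1, 0) = 1
  height(7) = 1 + max(-1, 1) = 2
  height(42) = 1 + max(-1, -1) = 0
  height(28) = 1 + max(2, 0) = 3
  height(44) = 1 + max(3, -1) = 4
  height(46) = 1 + max(4, -1) = 5
  height(1) = 1 + max(-1, 5) = 6
  height(49) = 1 + max(6, -1) = 7
Height = 7


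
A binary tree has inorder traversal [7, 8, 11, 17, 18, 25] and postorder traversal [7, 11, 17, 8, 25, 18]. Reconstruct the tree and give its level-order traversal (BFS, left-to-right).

Inorder:   [7, 8, 11, 17, 18, 25]
Postorder: [7, 11, 17, 8, 25, 18]
Algorithm: postorder visits root last, so walk postorder right-to-left;
each value is the root of the current inorder slice — split it at that
value, recurse on the right subtree first, then the left.
Recursive splits:
  root=18; inorder splits into left=[7, 8, 11, 17], right=[25]
  root=25; inorder splits into left=[], right=[]
  root=8; inorder splits into left=[7], right=[11, 17]
  root=17; inorder splits into left=[11], right=[]
  root=11; inorder splits into left=[], right=[]
  root=7; inorder splits into left=[], right=[]
Reconstructed level-order: [18, 8, 25, 7, 17, 11]


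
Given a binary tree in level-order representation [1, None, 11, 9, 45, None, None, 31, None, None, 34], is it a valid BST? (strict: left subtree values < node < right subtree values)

Level-order array: [1, None, 11, 9, 45, None, None, 31, None, None, 34]
Validate using subtree bounds (lo, hi): at each node, require lo < value < hi,
then recurse left with hi=value and right with lo=value.
Preorder trace (stopping at first violation):
  at node 1 with bounds (-inf, +inf): OK
  at node 11 with bounds (1, +inf): OK
  at node 9 with bounds (1, 11): OK
  at node 45 with bounds (11, +inf): OK
  at node 31 with bounds (11, 45): OK
  at node 34 with bounds (31, 45): OK
No violation found at any node.
Result: Valid BST


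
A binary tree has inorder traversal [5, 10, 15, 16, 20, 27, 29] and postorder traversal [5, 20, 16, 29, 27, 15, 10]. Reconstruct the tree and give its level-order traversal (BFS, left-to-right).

Inorder:   [5, 10, 15, 16, 20, 27, 29]
Postorder: [5, 20, 16, 29, 27, 15, 10]
Algorithm: postorder visits root last, so walk postorder right-to-left;
each value is the root of the current inorder slice — split it at that
value, recurse on the right subtree first, then the left.
Recursive splits:
  root=10; inorder splits into left=[5], right=[15, 16, 20, 27, 29]
  root=15; inorder splits into left=[], right=[16, 20, 27, 29]
  root=27; inorder splits into left=[16, 20], right=[29]
  root=29; inorder splits into left=[], right=[]
  root=16; inorder splits into left=[], right=[20]
  root=20; inorder splits into left=[], right=[]
  root=5; inorder splits into left=[], right=[]
Reconstructed level-order: [10, 5, 15, 27, 16, 29, 20]


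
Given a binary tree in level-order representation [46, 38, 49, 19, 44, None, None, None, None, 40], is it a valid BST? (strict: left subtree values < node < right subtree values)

Level-order array: [46, 38, 49, 19, 44, None, None, None, None, 40]
Validate using subtree bounds (lo, hi): at each node, require lo < value < hi,
then recurse left with hi=value and right with lo=value.
Preorder trace (stopping at first violation):
  at node 46 with bounds (-inf, +inf): OK
  at node 38 with bounds (-inf, 46): OK
  at node 19 with bounds (-inf, 38): OK
  at node 44 with bounds (38, 46): OK
  at node 40 with bounds (38, 44): OK
  at node 49 with bounds (46, +inf): OK
No violation found at any node.
Result: Valid BST


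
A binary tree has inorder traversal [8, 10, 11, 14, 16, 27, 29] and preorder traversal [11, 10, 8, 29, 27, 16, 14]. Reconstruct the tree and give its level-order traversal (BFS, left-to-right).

Inorder:  [8, 10, 11, 14, 16, 27, 29]
Preorder: [11, 10, 8, 29, 27, 16, 14]
Algorithm: preorder visits root first, so consume preorder in order;
for each root, split the current inorder slice at that value into
left-subtree inorder and right-subtree inorder, then recurse.
Recursive splits:
  root=11; inorder splits into left=[8, 10], right=[14, 16, 27, 29]
  root=10; inorder splits into left=[8], right=[]
  root=8; inorder splits into left=[], right=[]
  root=29; inorder splits into left=[14, 16, 27], right=[]
  root=27; inorder splits into left=[14, 16], right=[]
  root=16; inorder splits into left=[14], right=[]
  root=14; inorder splits into left=[], right=[]
Reconstructed level-order: [11, 10, 29, 8, 27, 16, 14]


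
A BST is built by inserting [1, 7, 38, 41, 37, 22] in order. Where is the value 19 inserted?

Starting tree (level order): [1, None, 7, None, 38, 37, 41, 22]
Insertion path: 1 -> 7 -> 38 -> 37 -> 22
Result: insert 19 as left child of 22
Final tree (level order): [1, None, 7, None, 38, 37, 41, 22, None, None, None, 19]


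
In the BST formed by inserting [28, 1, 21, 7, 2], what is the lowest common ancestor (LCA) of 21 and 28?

Tree insertion order: [28, 1, 21, 7, 2]
Tree (level-order array): [28, 1, None, None, 21, 7, None, 2]
In a BST, the LCA of p=21, q=28 is the first node v on the
root-to-leaf path with p <= v <= q (go left if both < v, right if both > v).
Walk from root:
  at 28: 21 <= 28 <= 28, this is the LCA
LCA = 28


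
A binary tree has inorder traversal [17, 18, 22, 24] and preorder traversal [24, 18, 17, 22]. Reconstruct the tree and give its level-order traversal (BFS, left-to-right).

Inorder:  [17, 18, 22, 24]
Preorder: [24, 18, 17, 22]
Algorithm: preorder visits root first, so consume preorder in order;
for each root, split the current inorder slice at that value into
left-subtree inorder and right-subtree inorder, then recurse.
Recursive splits:
  root=24; inorder splits into left=[17, 18, 22], right=[]
  root=18; inorder splits into left=[17], right=[22]
  root=17; inorder splits into left=[], right=[]
  root=22; inorder splits into left=[], right=[]
Reconstructed level-order: [24, 18, 17, 22]


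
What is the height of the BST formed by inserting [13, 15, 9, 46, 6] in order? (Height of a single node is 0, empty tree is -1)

Insertion order: [13, 15, 9, 46, 6]
Tree (level-order array): [13, 9, 15, 6, None, None, 46]
Compute height bottom-up (empty subtree = -1):
  height(6) = 1 + max(-1, -1) = 0
  height(9) = 1 + max(0, -1) = 1
  height(46) = 1 + max(-1, -1) = 0
  height(15) = 1 + max(-1, 0) = 1
  height(13) = 1 + max(1, 1) = 2
Height = 2


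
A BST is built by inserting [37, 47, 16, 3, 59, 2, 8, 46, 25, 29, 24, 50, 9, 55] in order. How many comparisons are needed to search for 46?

Search path for 46: 37 -> 47 -> 46
Found: True
Comparisons: 3


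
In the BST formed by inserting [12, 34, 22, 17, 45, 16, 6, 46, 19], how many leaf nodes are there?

Tree built from: [12, 34, 22, 17, 45, 16, 6, 46, 19]
Tree (level-order array): [12, 6, 34, None, None, 22, 45, 17, None, None, 46, 16, 19]
Rule: A leaf has 0 children.
Per-node child counts:
  node 12: 2 child(ren)
  node 6: 0 child(ren)
  node 34: 2 child(ren)
  node 22: 1 child(ren)
  node 17: 2 child(ren)
  node 16: 0 child(ren)
  node 19: 0 child(ren)
  node 45: 1 child(ren)
  node 46: 0 child(ren)
Matching nodes: [6, 16, 19, 46]
Count of leaf nodes: 4


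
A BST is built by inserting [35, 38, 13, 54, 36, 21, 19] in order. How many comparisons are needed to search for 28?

Search path for 28: 35 -> 13 -> 21
Found: False
Comparisons: 3


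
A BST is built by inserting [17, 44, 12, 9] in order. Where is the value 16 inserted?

Starting tree (level order): [17, 12, 44, 9]
Insertion path: 17 -> 12
Result: insert 16 as right child of 12
Final tree (level order): [17, 12, 44, 9, 16]


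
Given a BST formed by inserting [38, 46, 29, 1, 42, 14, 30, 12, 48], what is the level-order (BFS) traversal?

Tree insertion order: [38, 46, 29, 1, 42, 14, 30, 12, 48]
Tree (level-order array): [38, 29, 46, 1, 30, 42, 48, None, 14, None, None, None, None, None, None, 12]
BFS from the root, enqueuing left then right child of each popped node:
  queue [38] -> pop 38, enqueue [29, 46], visited so far: [38]
  queue [29, 46] -> pop 29, enqueue [1, 30], visited so far: [38, 29]
  queue [46, 1, 30] -> pop 46, enqueue [42, 48], visited so far: [38, 29, 46]
  queue [1, 30, 42, 48] -> pop 1, enqueue [14], visited so far: [38, 29, 46, 1]
  queue [30, 42, 48, 14] -> pop 30, enqueue [none], visited so far: [38, 29, 46, 1, 30]
  queue [42, 48, 14] -> pop 42, enqueue [none], visited so far: [38, 29, 46, 1, 30, 42]
  queue [48, 14] -> pop 48, enqueue [none], visited so far: [38, 29, 46, 1, 30, 42, 48]
  queue [14] -> pop 14, enqueue [12], visited so far: [38, 29, 46, 1, 30, 42, 48, 14]
  queue [12] -> pop 12, enqueue [none], visited so far: [38, 29, 46, 1, 30, 42, 48, 14, 12]
Result: [38, 29, 46, 1, 30, 42, 48, 14, 12]


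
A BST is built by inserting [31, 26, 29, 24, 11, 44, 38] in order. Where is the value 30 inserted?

Starting tree (level order): [31, 26, 44, 24, 29, 38, None, 11]
Insertion path: 31 -> 26 -> 29
Result: insert 30 as right child of 29
Final tree (level order): [31, 26, 44, 24, 29, 38, None, 11, None, None, 30]


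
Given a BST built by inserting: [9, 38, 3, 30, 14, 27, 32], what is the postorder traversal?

Tree insertion order: [9, 38, 3, 30, 14, 27, 32]
Tree (level-order array): [9, 3, 38, None, None, 30, None, 14, 32, None, 27]
Postorder traversal: [3, 27, 14, 32, 30, 38, 9]


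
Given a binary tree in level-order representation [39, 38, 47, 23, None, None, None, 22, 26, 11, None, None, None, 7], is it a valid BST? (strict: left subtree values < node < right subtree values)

Level-order array: [39, 38, 47, 23, None, None, None, 22, 26, 11, None, None, None, 7]
Validate using subtree bounds (lo, hi): at each node, require lo < value < hi,
then recurse left with hi=value and right with lo=value.
Preorder trace (stopping at first violation):
  at node 39 with bounds (-inf, +inf): OK
  at node 38 with bounds (-inf, 39): OK
  at node 23 with bounds (-inf, 38): OK
  at node 22 with bounds (-inf, 23): OK
  at node 11 with bounds (-inf, 22): OK
  at node 7 with bounds (-inf, 11): OK
  at node 26 with bounds (23, 38): OK
  at node 47 with bounds (39, +inf): OK
No violation found at any node.
Result: Valid BST


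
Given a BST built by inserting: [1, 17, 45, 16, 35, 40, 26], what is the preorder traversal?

Tree insertion order: [1, 17, 45, 16, 35, 40, 26]
Tree (level-order array): [1, None, 17, 16, 45, None, None, 35, None, 26, 40]
Preorder traversal: [1, 17, 16, 45, 35, 26, 40]


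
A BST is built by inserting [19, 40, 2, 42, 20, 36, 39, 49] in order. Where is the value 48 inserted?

Starting tree (level order): [19, 2, 40, None, None, 20, 42, None, 36, None, 49, None, 39]
Insertion path: 19 -> 40 -> 42 -> 49
Result: insert 48 as left child of 49
Final tree (level order): [19, 2, 40, None, None, 20, 42, None, 36, None, 49, None, 39, 48]


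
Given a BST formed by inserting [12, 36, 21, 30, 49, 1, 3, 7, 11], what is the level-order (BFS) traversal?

Tree insertion order: [12, 36, 21, 30, 49, 1, 3, 7, 11]
Tree (level-order array): [12, 1, 36, None, 3, 21, 49, None, 7, None, 30, None, None, None, 11]
BFS from the root, enqueuing left then right child of each popped node:
  queue [12] -> pop 12, enqueue [1, 36], visited so far: [12]
  queue [1, 36] -> pop 1, enqueue [3], visited so far: [12, 1]
  queue [36, 3] -> pop 36, enqueue [21, 49], visited so far: [12, 1, 36]
  queue [3, 21, 49] -> pop 3, enqueue [7], visited so far: [12, 1, 36, 3]
  queue [21, 49, 7] -> pop 21, enqueue [30], visited so far: [12, 1, 36, 3, 21]
  queue [49, 7, 30] -> pop 49, enqueue [none], visited so far: [12, 1, 36, 3, 21, 49]
  queue [7, 30] -> pop 7, enqueue [11], visited so far: [12, 1, 36, 3, 21, 49, 7]
  queue [30, 11] -> pop 30, enqueue [none], visited so far: [12, 1, 36, 3, 21, 49, 7, 30]
  queue [11] -> pop 11, enqueue [none], visited so far: [12, 1, 36, 3, 21, 49, 7, 30, 11]
Result: [12, 1, 36, 3, 21, 49, 7, 30, 11]


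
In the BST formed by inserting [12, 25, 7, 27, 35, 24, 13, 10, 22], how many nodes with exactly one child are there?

Tree built from: [12, 25, 7, 27, 35, 24, 13, 10, 22]
Tree (level-order array): [12, 7, 25, None, 10, 24, 27, None, None, 13, None, None, 35, None, 22]
Rule: These are nodes with exactly 1 non-null child.
Per-node child counts:
  node 12: 2 child(ren)
  node 7: 1 child(ren)
  node 10: 0 child(ren)
  node 25: 2 child(ren)
  node 24: 1 child(ren)
  node 13: 1 child(ren)
  node 22: 0 child(ren)
  node 27: 1 child(ren)
  node 35: 0 child(ren)
Matching nodes: [7, 24, 13, 27]
Count of nodes with exactly one child: 4


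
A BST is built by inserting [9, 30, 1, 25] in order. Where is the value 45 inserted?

Starting tree (level order): [9, 1, 30, None, None, 25]
Insertion path: 9 -> 30
Result: insert 45 as right child of 30
Final tree (level order): [9, 1, 30, None, None, 25, 45]


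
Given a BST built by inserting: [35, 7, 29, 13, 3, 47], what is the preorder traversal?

Tree insertion order: [35, 7, 29, 13, 3, 47]
Tree (level-order array): [35, 7, 47, 3, 29, None, None, None, None, 13]
Preorder traversal: [35, 7, 3, 29, 13, 47]


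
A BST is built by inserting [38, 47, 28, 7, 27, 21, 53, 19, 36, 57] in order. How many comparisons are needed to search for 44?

Search path for 44: 38 -> 47
Found: False
Comparisons: 2


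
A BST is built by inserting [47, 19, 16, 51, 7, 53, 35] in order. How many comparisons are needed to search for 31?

Search path for 31: 47 -> 19 -> 35
Found: False
Comparisons: 3


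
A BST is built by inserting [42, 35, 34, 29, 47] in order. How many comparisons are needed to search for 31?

Search path for 31: 42 -> 35 -> 34 -> 29
Found: False
Comparisons: 4


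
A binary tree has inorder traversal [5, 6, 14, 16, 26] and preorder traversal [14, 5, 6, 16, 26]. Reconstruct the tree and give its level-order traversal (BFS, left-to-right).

Inorder:  [5, 6, 14, 16, 26]
Preorder: [14, 5, 6, 16, 26]
Algorithm: preorder visits root first, so consume preorder in order;
for each root, split the current inorder slice at that value into
left-subtree inorder and right-subtree inorder, then recurse.
Recursive splits:
  root=14; inorder splits into left=[5, 6], right=[16, 26]
  root=5; inorder splits into left=[], right=[6]
  root=6; inorder splits into left=[], right=[]
  root=16; inorder splits into left=[], right=[26]
  root=26; inorder splits into left=[], right=[]
Reconstructed level-order: [14, 5, 16, 6, 26]


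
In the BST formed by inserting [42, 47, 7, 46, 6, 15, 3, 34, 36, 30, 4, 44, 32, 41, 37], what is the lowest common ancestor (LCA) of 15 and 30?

Tree insertion order: [42, 47, 7, 46, 6, 15, 3, 34, 36, 30, 4, 44, 32, 41, 37]
Tree (level-order array): [42, 7, 47, 6, 15, 46, None, 3, None, None, 34, 44, None, None, 4, 30, 36, None, None, None, None, None, 32, None, 41, None, None, 37]
In a BST, the LCA of p=15, q=30 is the first node v on the
root-to-leaf path with p <= v <= q (go left if both < v, right if both > v).
Walk from root:
  at 42: both 15 and 30 < 42, go left
  at 7: both 15 and 30 > 7, go right
  at 15: 15 <= 15 <= 30, this is the LCA
LCA = 15


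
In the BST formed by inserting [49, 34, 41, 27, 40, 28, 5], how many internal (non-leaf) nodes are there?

Tree built from: [49, 34, 41, 27, 40, 28, 5]
Tree (level-order array): [49, 34, None, 27, 41, 5, 28, 40]
Rule: An internal node has at least one child.
Per-node child counts:
  node 49: 1 child(ren)
  node 34: 2 child(ren)
  node 27: 2 child(ren)
  node 5: 0 child(ren)
  node 28: 0 child(ren)
  node 41: 1 child(ren)
  node 40: 0 child(ren)
Matching nodes: [49, 34, 27, 41]
Count of internal (non-leaf) nodes: 4


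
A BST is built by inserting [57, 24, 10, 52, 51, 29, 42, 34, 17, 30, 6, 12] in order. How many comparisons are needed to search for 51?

Search path for 51: 57 -> 24 -> 52 -> 51
Found: True
Comparisons: 4


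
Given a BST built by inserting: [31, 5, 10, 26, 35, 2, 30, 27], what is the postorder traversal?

Tree insertion order: [31, 5, 10, 26, 35, 2, 30, 27]
Tree (level-order array): [31, 5, 35, 2, 10, None, None, None, None, None, 26, None, 30, 27]
Postorder traversal: [2, 27, 30, 26, 10, 5, 35, 31]


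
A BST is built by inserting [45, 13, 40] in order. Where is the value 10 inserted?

Starting tree (level order): [45, 13, None, None, 40]
Insertion path: 45 -> 13
Result: insert 10 as left child of 13
Final tree (level order): [45, 13, None, 10, 40]


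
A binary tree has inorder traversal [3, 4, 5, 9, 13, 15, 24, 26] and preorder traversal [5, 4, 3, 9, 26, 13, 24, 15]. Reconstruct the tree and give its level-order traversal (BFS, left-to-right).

Inorder:  [3, 4, 5, 9, 13, 15, 24, 26]
Preorder: [5, 4, 3, 9, 26, 13, 24, 15]
Algorithm: preorder visits root first, so consume preorder in order;
for each root, split the current inorder slice at that value into
left-subtree inorder and right-subtree inorder, then recurse.
Recursive splits:
  root=5; inorder splits into left=[3, 4], right=[9, 13, 15, 24, 26]
  root=4; inorder splits into left=[3], right=[]
  root=3; inorder splits into left=[], right=[]
  root=9; inorder splits into left=[], right=[13, 15, 24, 26]
  root=26; inorder splits into left=[13, 15, 24], right=[]
  root=13; inorder splits into left=[], right=[15, 24]
  root=24; inorder splits into left=[15], right=[]
  root=15; inorder splits into left=[], right=[]
Reconstructed level-order: [5, 4, 9, 3, 26, 13, 24, 15]


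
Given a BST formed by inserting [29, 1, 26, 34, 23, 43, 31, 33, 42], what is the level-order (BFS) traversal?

Tree insertion order: [29, 1, 26, 34, 23, 43, 31, 33, 42]
Tree (level-order array): [29, 1, 34, None, 26, 31, 43, 23, None, None, 33, 42]
BFS from the root, enqueuing left then right child of each popped node:
  queue [29] -> pop 29, enqueue [1, 34], visited so far: [29]
  queue [1, 34] -> pop 1, enqueue [26], visited so far: [29, 1]
  queue [34, 26] -> pop 34, enqueue [31, 43], visited so far: [29, 1, 34]
  queue [26, 31, 43] -> pop 26, enqueue [23], visited so far: [29, 1, 34, 26]
  queue [31, 43, 23] -> pop 31, enqueue [33], visited so far: [29, 1, 34, 26, 31]
  queue [43, 23, 33] -> pop 43, enqueue [42], visited so far: [29, 1, 34, 26, 31, 43]
  queue [23, 33, 42] -> pop 23, enqueue [none], visited so far: [29, 1, 34, 26, 31, 43, 23]
  queue [33, 42] -> pop 33, enqueue [none], visited so far: [29, 1, 34, 26, 31, 43, 23, 33]
  queue [42] -> pop 42, enqueue [none], visited so far: [29, 1, 34, 26, 31, 43, 23, 33, 42]
Result: [29, 1, 34, 26, 31, 43, 23, 33, 42]


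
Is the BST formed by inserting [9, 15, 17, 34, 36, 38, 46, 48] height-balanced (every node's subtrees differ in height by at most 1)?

Tree (level-order array): [9, None, 15, None, 17, None, 34, None, 36, None, 38, None, 46, None, 48]
Definition: a tree is height-balanced if, at every node, |h(left) - h(right)| <= 1 (empty subtree has height -1).
Bottom-up per-node check:
  node 48: h_left=-1, h_right=-1, diff=0 [OK], height=0
  node 46: h_left=-1, h_right=0, diff=1 [OK], height=1
  node 38: h_left=-1, h_right=1, diff=2 [FAIL (|-1-1|=2 > 1)], height=2
  node 36: h_left=-1, h_right=2, diff=3 [FAIL (|-1-2|=3 > 1)], height=3
  node 34: h_left=-1, h_right=3, diff=4 [FAIL (|-1-3|=4 > 1)], height=4
  node 17: h_left=-1, h_right=4, diff=5 [FAIL (|-1-4|=5 > 1)], height=5
  node 15: h_left=-1, h_right=5, diff=6 [FAIL (|-1-5|=6 > 1)], height=6
  node 9: h_left=-1, h_right=6, diff=7 [FAIL (|-1-6|=7 > 1)], height=7
Node 38 violates the condition: |-1 - 1| = 2 > 1.
Result: Not balanced


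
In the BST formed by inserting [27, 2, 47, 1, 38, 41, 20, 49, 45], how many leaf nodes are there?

Tree built from: [27, 2, 47, 1, 38, 41, 20, 49, 45]
Tree (level-order array): [27, 2, 47, 1, 20, 38, 49, None, None, None, None, None, 41, None, None, None, 45]
Rule: A leaf has 0 children.
Per-node child counts:
  node 27: 2 child(ren)
  node 2: 2 child(ren)
  node 1: 0 child(ren)
  node 20: 0 child(ren)
  node 47: 2 child(ren)
  node 38: 1 child(ren)
  node 41: 1 child(ren)
  node 45: 0 child(ren)
  node 49: 0 child(ren)
Matching nodes: [1, 20, 45, 49]
Count of leaf nodes: 4


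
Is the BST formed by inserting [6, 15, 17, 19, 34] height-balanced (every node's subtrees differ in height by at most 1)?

Tree (level-order array): [6, None, 15, None, 17, None, 19, None, 34]
Definition: a tree is height-balanced if, at every node, |h(left) - h(right)| <= 1 (empty subtree has height -1).
Bottom-up per-node check:
  node 34: h_left=-1, h_right=-1, diff=0 [OK], height=0
  node 19: h_left=-1, h_right=0, diff=1 [OK], height=1
  node 17: h_left=-1, h_right=1, diff=2 [FAIL (|-1-1|=2 > 1)], height=2
  node 15: h_left=-1, h_right=2, diff=3 [FAIL (|-1-2|=3 > 1)], height=3
  node 6: h_left=-1, h_right=3, diff=4 [FAIL (|-1-3|=4 > 1)], height=4
Node 17 violates the condition: |-1 - 1| = 2 > 1.
Result: Not balanced


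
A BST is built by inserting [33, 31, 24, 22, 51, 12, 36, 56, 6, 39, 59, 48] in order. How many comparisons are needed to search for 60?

Search path for 60: 33 -> 51 -> 56 -> 59
Found: False
Comparisons: 4


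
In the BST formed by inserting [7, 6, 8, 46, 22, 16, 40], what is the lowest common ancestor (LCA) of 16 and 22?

Tree insertion order: [7, 6, 8, 46, 22, 16, 40]
Tree (level-order array): [7, 6, 8, None, None, None, 46, 22, None, 16, 40]
In a BST, the LCA of p=16, q=22 is the first node v on the
root-to-leaf path with p <= v <= q (go left if both < v, right if both > v).
Walk from root:
  at 7: both 16 and 22 > 7, go right
  at 8: both 16 and 22 > 8, go right
  at 46: both 16 and 22 < 46, go left
  at 22: 16 <= 22 <= 22, this is the LCA
LCA = 22


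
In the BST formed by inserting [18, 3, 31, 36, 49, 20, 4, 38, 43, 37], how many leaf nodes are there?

Tree built from: [18, 3, 31, 36, 49, 20, 4, 38, 43, 37]
Tree (level-order array): [18, 3, 31, None, 4, 20, 36, None, None, None, None, None, 49, 38, None, 37, 43]
Rule: A leaf has 0 children.
Per-node child counts:
  node 18: 2 child(ren)
  node 3: 1 child(ren)
  node 4: 0 child(ren)
  node 31: 2 child(ren)
  node 20: 0 child(ren)
  node 36: 1 child(ren)
  node 49: 1 child(ren)
  node 38: 2 child(ren)
  node 37: 0 child(ren)
  node 43: 0 child(ren)
Matching nodes: [4, 20, 37, 43]
Count of leaf nodes: 4


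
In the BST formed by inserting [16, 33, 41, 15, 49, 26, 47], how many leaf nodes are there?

Tree built from: [16, 33, 41, 15, 49, 26, 47]
Tree (level-order array): [16, 15, 33, None, None, 26, 41, None, None, None, 49, 47]
Rule: A leaf has 0 children.
Per-node child counts:
  node 16: 2 child(ren)
  node 15: 0 child(ren)
  node 33: 2 child(ren)
  node 26: 0 child(ren)
  node 41: 1 child(ren)
  node 49: 1 child(ren)
  node 47: 0 child(ren)
Matching nodes: [15, 26, 47]
Count of leaf nodes: 3


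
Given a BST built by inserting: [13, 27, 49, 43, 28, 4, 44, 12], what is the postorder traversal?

Tree insertion order: [13, 27, 49, 43, 28, 4, 44, 12]
Tree (level-order array): [13, 4, 27, None, 12, None, 49, None, None, 43, None, 28, 44]
Postorder traversal: [12, 4, 28, 44, 43, 49, 27, 13]


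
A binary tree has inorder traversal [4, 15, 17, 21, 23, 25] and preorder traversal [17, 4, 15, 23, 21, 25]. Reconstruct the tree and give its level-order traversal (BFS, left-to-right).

Inorder:  [4, 15, 17, 21, 23, 25]
Preorder: [17, 4, 15, 23, 21, 25]
Algorithm: preorder visits root first, so consume preorder in order;
for each root, split the current inorder slice at that value into
left-subtree inorder and right-subtree inorder, then recurse.
Recursive splits:
  root=17; inorder splits into left=[4, 15], right=[21, 23, 25]
  root=4; inorder splits into left=[], right=[15]
  root=15; inorder splits into left=[], right=[]
  root=23; inorder splits into left=[21], right=[25]
  root=21; inorder splits into left=[], right=[]
  root=25; inorder splits into left=[], right=[]
Reconstructed level-order: [17, 4, 23, 15, 21, 25]


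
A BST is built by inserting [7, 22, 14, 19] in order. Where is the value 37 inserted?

Starting tree (level order): [7, None, 22, 14, None, None, 19]
Insertion path: 7 -> 22
Result: insert 37 as right child of 22
Final tree (level order): [7, None, 22, 14, 37, None, 19]


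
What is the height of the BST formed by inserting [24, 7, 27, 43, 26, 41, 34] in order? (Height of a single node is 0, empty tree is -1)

Insertion order: [24, 7, 27, 43, 26, 41, 34]
Tree (level-order array): [24, 7, 27, None, None, 26, 43, None, None, 41, None, 34]
Compute height bottom-up (empty subtree = -1):
  height(7) = 1 + max(-1, -1) = 0
  height(26) = 1 + max(-1, -1) = 0
  height(34) = 1 + max(-1, -1) = 0
  height(41) = 1 + max(0, -1) = 1
  height(43) = 1 + max(1, -1) = 2
  height(27) = 1 + max(0, 2) = 3
  height(24) = 1 + max(0, 3) = 4
Height = 4
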